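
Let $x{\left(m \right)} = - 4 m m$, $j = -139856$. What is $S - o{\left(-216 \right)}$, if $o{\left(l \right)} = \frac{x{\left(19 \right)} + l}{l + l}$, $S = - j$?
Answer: $\frac{15104033}{108} \approx 1.3985 \cdot 10^{5}$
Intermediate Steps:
$S = 139856$ ($S = \left(-1\right) \left(-139856\right) = 139856$)
$x{\left(m \right)} = - 4 m^{2}$
$o{\left(l \right)} = \frac{-1444 + l}{2 l}$ ($o{\left(l \right)} = \frac{- 4 \cdot 19^{2} + l}{l + l} = \frac{\left(-4\right) 361 + l}{2 l} = \left(-1444 + l\right) \frac{1}{2 l} = \frac{-1444 + l}{2 l}$)
$S - o{\left(-216 \right)} = 139856 - \frac{-1444 - 216}{2 \left(-216\right)} = 139856 - \frac{1}{2} \left(- \frac{1}{216}\right) \left(-1660\right) = 139856 - \frac{415}{108} = \frac{15104033}{108}$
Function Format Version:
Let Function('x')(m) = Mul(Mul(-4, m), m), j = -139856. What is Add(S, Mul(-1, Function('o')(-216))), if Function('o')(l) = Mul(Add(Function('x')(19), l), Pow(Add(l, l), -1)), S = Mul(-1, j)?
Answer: Rational(15104033, 108) ≈ 1.3985e+5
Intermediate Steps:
S = 139856 (S = Mul(-1, -139856) = 139856)
Function('x')(m) = Mul(-4, Pow(m, 2))
Function('o')(l) = Mul(Rational(1, 2), Pow(l, -1), Add(-1444, l)) (Function('o')(l) = Mul(Add(Mul(-4, Pow(19, 2)), l), Pow(Add(l, l), -1)) = Mul(Add(Mul(-4, 361), l), Pow(Mul(2, l), -1)) = Mul(Add(-1444, l), Mul(Rational(1, 2), Pow(l, -1))) = Mul(Rational(1, 2), Pow(l, -1), Add(-1444, l)))
Add(S, Mul(-1, Function('o')(-216))) = Add(139856, Mul(-1, Mul(Rational(1, 2), Pow(-216, -1), Add(-1444, -216)))) = Add(139856, Mul(-1, Mul(Rational(1, 2), Rational(-1, 216), -1660))) = Add(139856, Mul(-1, Rational(415, 108))) = Add(139856, Rational(-415, 108)) = Rational(15104033, 108)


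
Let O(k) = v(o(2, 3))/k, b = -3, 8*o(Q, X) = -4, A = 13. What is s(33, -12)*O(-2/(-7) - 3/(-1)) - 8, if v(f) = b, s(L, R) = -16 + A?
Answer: -121/23 ≈ -5.2609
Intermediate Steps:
s(L, R) = -3 (s(L, R) = -16 + 13 = -3)
o(Q, X) = -½ (o(Q, X) = (⅛)*(-4) = -½)
v(f) = -3
O(k) = -3/k
s(33, -12)*O(-2/(-7) - 3/(-1)) - 8 = -(-9)/(-2/(-7) - 3/(-1)) - 8 = -(-9)/(-2*(-⅐) - 3*(-1)) - 8 = -(-9)/(2/7 + 3) - 8 = -(-9)/23/7 - 8 = -(-9)*7/23 - 8 = -3*(-21/23) - 8 = 63/23 - 8 = -121/23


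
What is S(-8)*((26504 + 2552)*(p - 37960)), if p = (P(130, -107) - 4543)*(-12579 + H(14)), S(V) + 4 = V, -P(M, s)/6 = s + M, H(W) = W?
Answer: -20494523496960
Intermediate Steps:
P(M, s) = -6*M - 6*s (P(M, s) = -6*(s + M) = -6*(M + s) = -6*M - 6*s)
S(V) = -4 + V
p = 58816765 (p = ((-6*130 - 6*(-107)) - 4543)*(-12579 + 14) = ((-780 + 642) - 4543)*(-12565) = (-138 - 4543)*(-12565) = -4681*(-12565) = 58816765)
S(-8)*((26504 + 2552)*(p - 37960)) = (-4 - 8)*((26504 + 2552)*(58816765 - 37960)) = -348672*58778805 = -12*1707876958080 = -20494523496960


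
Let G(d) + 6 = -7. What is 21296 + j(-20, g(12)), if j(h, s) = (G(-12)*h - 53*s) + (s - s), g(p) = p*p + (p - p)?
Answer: 13924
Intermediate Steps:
G(d) = -13 (G(d) = -6 - 7 = -13)
g(p) = p² (g(p) = p² + 0 = p²)
j(h, s) = -53*s - 13*h (j(h, s) = (-13*h - 53*s) + (s - s) = (-53*s - 13*h) + 0 = -53*s - 13*h)
21296 + j(-20, g(12)) = 21296 + (-53*12² - 13*(-20)) = 21296 + (-53*144 + 260) = 21296 + (-7632 + 260) = 21296 - 7372 = 13924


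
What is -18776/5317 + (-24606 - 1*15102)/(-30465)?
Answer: -40098156/17998045 ≈ -2.2279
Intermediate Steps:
-18776/5317 + (-24606 - 1*15102)/(-30465) = -18776*1/5317 + (-24606 - 15102)*(-1/30465) = -18776/5317 - 39708*(-1/30465) = -18776/5317 + 4412/3385 = -40098156/17998045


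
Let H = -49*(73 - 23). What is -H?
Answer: 2450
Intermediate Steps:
H = -2450 (H = -49*50 = -2450)
-H = -1*(-2450) = 2450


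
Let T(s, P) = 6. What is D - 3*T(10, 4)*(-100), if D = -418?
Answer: 1382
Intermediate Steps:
D - 3*T(10, 4)*(-100) = -418 - 3*6*(-100) = -418 - 18*(-100) = -418 + 1800 = 1382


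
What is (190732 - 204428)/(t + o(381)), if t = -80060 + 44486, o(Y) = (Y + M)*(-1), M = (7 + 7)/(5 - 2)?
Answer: 41088/107879 ≈ 0.38087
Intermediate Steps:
M = 14/3 ≈ 4.6667
o(Y) = -14/3 - Y (o(Y) = (Y + 14/3)*(-1) = (14/3 + Y)*(-1) = -14/3 - Y)
t = -35574
(190732 - 204428)/(t + o(381)) = (190732 - 204428)/(-35574 + (-14/3 - 1*381)) = -13696/(-35574 + (-14/3 - 381)) = -13696/(-35574 - 1157/3) = -13696/(-107879/3) = -13696*(-3/107879) = 41088/107879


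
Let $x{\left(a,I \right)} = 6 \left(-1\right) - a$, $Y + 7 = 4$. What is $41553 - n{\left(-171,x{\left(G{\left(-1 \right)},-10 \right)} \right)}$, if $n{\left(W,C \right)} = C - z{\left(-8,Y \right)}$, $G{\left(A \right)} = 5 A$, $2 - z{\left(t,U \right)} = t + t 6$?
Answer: $41612$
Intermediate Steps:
$Y = -3$ ($Y = -7 + 4 = -3$)
$z{\left(t,U \right)} = 2 - 7 t$ ($z{\left(t,U \right)} = 2 - \left(t + t 6\right) = 2 - \left(t + 6 t\right) = 2 - 7 t$)
$x{\left(a,I \right)} = -6 - a$
$n{\left(W,C \right)} = -58 + C$ ($n{\left(W,C \right)} = C - \left(2 - -56\right) = C - \left(2 + 56\right) = C - 58 = -58 + C$)
$41553 - n{\left(-171,x{\left(G{\left(-1 \right)},-10 \right)} \right)} = 41553 - \left(-58 - \left(6 + 5 \left(-1\right)\right)\right) = 41553 - \left(-58 - 1\right) = 41553 - -59 = 41553 + 59 = 41612$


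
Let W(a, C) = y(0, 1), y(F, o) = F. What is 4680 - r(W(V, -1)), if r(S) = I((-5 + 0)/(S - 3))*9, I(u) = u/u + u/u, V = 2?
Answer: 4662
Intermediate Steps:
I(u) = 2 (I(u) = 1 + 1 = 2)
W(a, C) = 0
r(S) = 18 (r(S) = 2*9 = 18)
4680 - r(W(V, -1)) = 4680 - 1*18 = 4680 - 18 = 4662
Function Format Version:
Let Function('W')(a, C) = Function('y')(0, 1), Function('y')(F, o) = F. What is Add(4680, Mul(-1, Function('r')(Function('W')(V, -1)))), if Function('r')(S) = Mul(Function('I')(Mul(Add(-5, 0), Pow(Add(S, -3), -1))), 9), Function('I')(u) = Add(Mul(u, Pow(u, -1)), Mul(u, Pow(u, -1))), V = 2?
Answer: 4662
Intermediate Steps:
Function('I')(u) = 2 (Function('I')(u) = Add(1, 1) = 2)
Function('W')(a, C) = 0
Function('r')(S) = 18 (Function('r')(S) = Mul(2, 9) = 18)
Add(4680, Mul(-1, Function('r')(Function('W')(V, -1)))) = Add(4680, Mul(-1, 18)) = Add(4680, -18) = 4662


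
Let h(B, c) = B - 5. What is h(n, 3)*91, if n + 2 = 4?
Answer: -273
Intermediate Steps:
n = 2 (n = -2 + 4 = 2)
h(B, c) = -5 + B
h(n, 3)*91 = (-5 + 2)*91 = -3*91 = -273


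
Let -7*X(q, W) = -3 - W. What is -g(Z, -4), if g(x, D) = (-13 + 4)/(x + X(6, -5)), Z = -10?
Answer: -7/8 ≈ -0.87500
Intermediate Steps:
X(q, W) = 3/7 + W/7 (X(q, W) = -(-3 - W)/7 = 3/7 + W/7)
g(x, D) = -9/(-2/7 + x) (g(x, D) = (-13 + 4)/(x + (3/7 + (⅐)*(-5))) = -9/(x + (3/7 - 5/7)) = -9/(x - 2/7) = -9/(-2/7 + x))
-g(Z, -4) = -(-63)/(-2 + 7*(-10)) = -(-63)/(-2 - 70) = -(-63)/(-72) = -(-63)*(-1)/72 = -1*7/8 = -7/8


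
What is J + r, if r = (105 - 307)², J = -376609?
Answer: -335805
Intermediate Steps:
r = 40804 (r = (-202)² = 40804)
J + r = -376609 + 40804 = -335805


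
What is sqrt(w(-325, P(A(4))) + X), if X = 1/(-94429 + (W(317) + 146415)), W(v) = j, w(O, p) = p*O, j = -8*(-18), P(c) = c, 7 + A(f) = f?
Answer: sqrt(2649598529630)/52130 ≈ 31.225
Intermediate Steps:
A(f) = -7 + f
j = 144
w(O, p) = O*p
W(v) = 144
X = 1/52130 (X = 1/(-94429 + (144 + 146415)) = 1/(-94429 + 146559) = 1/52130 ≈ 1.9183e-5)
sqrt(w(-325, P(A(4))) + X) = sqrt(-325*(-7 + 4) + 1/52130) = sqrt(-325*(-3) + 1/52130) = sqrt(975 + 1/52130) = sqrt(50826751/52130) = sqrt(2649598529630)/52130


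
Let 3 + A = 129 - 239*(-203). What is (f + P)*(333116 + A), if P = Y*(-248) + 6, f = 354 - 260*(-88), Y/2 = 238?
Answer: -36193807272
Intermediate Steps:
Y = 476 (Y = 2*238 = 476)
f = 23234 (f = 354 + 22880 = 23234)
P = -118042 (P = 476*(-248) + 6 = -118048 + 6 = -118042)
A = 48643 (A = -3 + (129 - 239*(-203)) = -3 + (129 + 48517) = -3 + 48646 = 48643)
(f + P)*(333116 + A) = (23234 - 118042)*(333116 + 48643) = -94808*381759 = -36193807272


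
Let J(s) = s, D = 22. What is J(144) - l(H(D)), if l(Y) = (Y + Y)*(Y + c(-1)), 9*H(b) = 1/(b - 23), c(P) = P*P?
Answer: 11680/81 ≈ 144.20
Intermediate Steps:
c(P) = P²
H(b) = 1/(9*(-23 + b)) (H(b) = 1/(9*(b - 23)) = 1/(9*(-23 + b)))
l(Y) = 2*Y*(1 + Y) (l(Y) = (Y + Y)*(Y + (-1)²) = (2*Y)*(Y + 1) = (2*Y)*(1 + Y) = 2*Y*(1 + Y))
J(144) - l(H(D)) = 144 - 2*1/(9*(-23 + 22))*(1 + 1/(9*(-23 + 22))) = 144 - 2*(⅑)/(-1)*(1 + (⅑)/(-1)) = 144 - 2*(⅑)*(-1)*(1 + (⅑)*(-1)) = 144 - 2*(-1)*(1 - ⅑)/9 = 144 - 2*(-1)*8/(9*9) = 144 - 1*(-16/81) = 144 + 16/81 = 11680/81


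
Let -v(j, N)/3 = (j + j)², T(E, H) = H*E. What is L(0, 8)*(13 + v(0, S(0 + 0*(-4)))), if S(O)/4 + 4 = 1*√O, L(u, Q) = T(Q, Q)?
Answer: 832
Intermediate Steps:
T(E, H) = E*H
L(u, Q) = Q² (L(u, Q) = Q*Q = Q²)
S(O) = -16 + 4*√O (S(O) = -16 + 4*(1*√O) = -16 + 4*√O)
v(j, N) = -12*j² (v(j, N) = -3*(j + j)² = -3*4*j² = -12*j²)
L(0, 8)*(13 + v(0, S(0 + 0*(-4)))) = 8²*(13 - 12*0²) = 64*(13 - 12*0) = 64*(13 + 0) = 64*13 = 832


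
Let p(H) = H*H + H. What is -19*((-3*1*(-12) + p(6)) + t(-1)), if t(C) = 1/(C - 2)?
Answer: -4427/3 ≈ -1475.7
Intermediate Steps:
t(C) = 1/(-2 + C)
p(H) = H + H**2 (p(H) = H**2 + H = H + H**2)
-19*((-3*1*(-12) + p(6)) + t(-1)) = -19*((-3*1*(-12) + 6*(1 + 6)) + 1/(-2 - 1)) = -19*((-3*(-12) + 6*7) + 1/(-3)) = -19*((36 + 42) - 1/3) = -19*(78 - 1/3) = -19*233/3 = -4427/3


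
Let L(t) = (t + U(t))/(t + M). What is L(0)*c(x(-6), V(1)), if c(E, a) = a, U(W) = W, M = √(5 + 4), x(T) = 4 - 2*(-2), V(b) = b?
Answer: 0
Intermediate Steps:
x(T) = 8 (x(T) = 4 + 4 = 8)
M = 3 (M = √9 = 3)
L(t) = 2*t/(3 + t) (L(t) = (t + t)/(t + 3) = (2*t)/(3 + t) = 2*t/(3 + t))
L(0)*c(x(-6), V(1)) = (2*0/(3 + 0))*1 = (2*0/3)*1 = (2*0*(⅓))*1 = 0*1 = 0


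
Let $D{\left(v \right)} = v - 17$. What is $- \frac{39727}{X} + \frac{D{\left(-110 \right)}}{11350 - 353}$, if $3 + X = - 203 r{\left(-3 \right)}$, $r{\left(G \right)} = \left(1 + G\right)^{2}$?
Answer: $\frac{436774314}{8962555} \approx 48.733$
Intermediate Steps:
$D{\left(v \right)} = -17 + v$ ($D{\left(v \right)} = v - 17 = -17 + v$)
$X = -815$ ($X = -3 - 203 \left(1 - 3\right)^{2} = -3 - 203 \left(-2\right)^{2} = -3 - 812 = -815$)
$- \frac{39727}{X} + \frac{D{\left(-110 \right)}}{11350 - 353} = - \frac{39727}{-815} + \frac{-17 - 110}{11350 - 353} = \left(-39727\right) \left(- \frac{1}{815}\right) - \frac{127}{10997} = \frac{39727}{815} - \frac{127}{10997} = \frac{436774314}{8962555}$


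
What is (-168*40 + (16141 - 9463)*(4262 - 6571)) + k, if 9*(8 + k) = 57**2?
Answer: -15425869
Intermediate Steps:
k = 353 (k = -8 + (1/9)*57**2 = -8 + (1/9)*3249 = -8 + 361 = 353)
(-168*40 + (16141 - 9463)*(4262 - 6571)) + k = (-168*40 + (16141 - 9463)*(4262 - 6571)) + 353 = (-6720 + 6678*(-2309)) + 353 = (-6720 - 15419502) + 353 = -15426222 + 353 = -15425869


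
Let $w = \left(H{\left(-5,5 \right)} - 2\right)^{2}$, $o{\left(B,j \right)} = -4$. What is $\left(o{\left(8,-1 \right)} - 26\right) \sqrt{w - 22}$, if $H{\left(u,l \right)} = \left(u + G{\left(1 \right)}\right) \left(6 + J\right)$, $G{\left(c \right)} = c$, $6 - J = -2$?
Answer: $- 30 \sqrt{3342} \approx -1734.3$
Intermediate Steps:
$J = 8$ ($J = 6 - -2 = 6 + 2 = 8$)
$H{\left(u,l \right)} = 14 + 14 u$ ($H{\left(u,l \right)} = \left(u + 1\right) \left(6 + 8\right) = \left(1 + u\right) 14 = 14 + 14 u$)
$w = 3364$ ($w = \left(\left(14 + 14 \left(-5\right)\right) - 2\right)^{2} = \left(\left(14 - 70\right) - 2\right)^{2} = \left(-56 - 2\right)^{2} = \left(-58\right)^{2} = 3364$)
$\left(o{\left(8,-1 \right)} - 26\right) \sqrt{w - 22} = \left(-4 - 26\right) \sqrt{3364 - 22} = - 30 \sqrt{3342}$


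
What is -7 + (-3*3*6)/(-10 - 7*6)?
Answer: -155/26 ≈ -5.9615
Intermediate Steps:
-7 + (-3*3*6)/(-10 - 7*6) = -7 + (-9*6)/(-10 - 42) = -7 - 54/(-52) = -7 - 1/52*(-54) = -7 + 27/26 = -155/26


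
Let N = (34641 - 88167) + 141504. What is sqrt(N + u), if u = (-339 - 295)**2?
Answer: sqrt(489934) ≈ 699.95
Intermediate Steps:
u = 401956 (u = (-634)**2 = 401956)
N = 87978 (N = -53526 + 141504 = 87978)
sqrt(N + u) = sqrt(87978 + 401956) = sqrt(489934)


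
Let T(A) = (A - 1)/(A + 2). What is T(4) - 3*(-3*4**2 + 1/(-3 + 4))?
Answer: 283/2 ≈ 141.50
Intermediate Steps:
T(A) = (-1 + A)/(2 + A)
T(4) - 3*(-3*4**2 + 1/(-3 + 4)) = (-1 + 4)/(2 + 4) - 3*(-3*4**2 + 1/(-3 + 4)) = 3/6 - 3*(-3*16 + 1/1) = (1/6)*3 - 3*(-48 + 1) = 1/2 - 3*(-47) = 1/2 + 141 = 283/2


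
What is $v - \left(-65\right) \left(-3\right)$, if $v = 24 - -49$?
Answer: $-122$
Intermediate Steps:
$v = 73$ ($v = 24 + 49 = 73$)
$v - \left(-65\right) \left(-3\right) = 73 - \left(-65\right) \left(-3\right) = 73 - 195 = -122$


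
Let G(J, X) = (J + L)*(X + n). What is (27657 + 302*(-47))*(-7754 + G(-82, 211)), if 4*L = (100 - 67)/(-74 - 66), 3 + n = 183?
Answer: -300357685569/560 ≈ -5.3635e+8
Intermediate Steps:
n = 180 (n = -3 + 183 = 180)
L = -33/560 (L = ((100 - 67)/(-74 - 66))/4 = (33/(-140))/4 = (33*(-1/140))/4 = (¼)*(-33/140) = -33/560 ≈ -0.058929)
G(J, X) = (180 + X)*(-33/560 + J) (G(J, X) = (J - 33/560)*(X + 180) = (-33/560 + J)*(180 + X) = (180 + X)*(-33/560 + J))
(27657 + 302*(-47))*(-7754 + G(-82, 211)) = (27657 + 302*(-47))*(-7754 + (-297/28 + 180*(-82) - 33/560*211 - 82*211)) = (27657 - 14194)*(-7754 + (-297/28 - 14760 - 6963/560 - 17302)) = 13463*(-7754 - 17967623/560) = 13463*(-22309863/560) = -300357685569/560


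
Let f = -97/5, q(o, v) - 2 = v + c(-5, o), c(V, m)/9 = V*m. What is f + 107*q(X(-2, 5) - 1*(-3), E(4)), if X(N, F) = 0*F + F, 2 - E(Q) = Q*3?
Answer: -196977/5 ≈ -39395.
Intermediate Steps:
E(Q) = 2 - 3*Q (E(Q) = 2 - Q*3 = 2 - 3*Q)
c(V, m) = 9*V*m (c(V, m) = 9*(V*m) = 9*V*m)
X(N, F) = F (X(N, F) = 0 + F = F)
q(o, v) = 2 + v - 45*o (q(o, v) = 2 + (v + 9*(-5)*o) = 2 + (v - 45*o) = 2 + v - 45*o)
f = -97/5 (f = -97*⅕ = -97/5 ≈ -19.400)
f + 107*q(X(-2, 5) - 1*(-3), E(4)) = -97/5 + 107*(2 + (2 - 3*4) - 45*(5 - 1*(-3))) = -97/5 + 107*(2 + (2 - 12) - 45*(5 + 3)) = -97/5 + 107*(2 - 10 - 45*8) = -97/5 + 107*(2 - 10 - 360) = -97/5 + 107*(-368) = -97/5 - 39376 = -196977/5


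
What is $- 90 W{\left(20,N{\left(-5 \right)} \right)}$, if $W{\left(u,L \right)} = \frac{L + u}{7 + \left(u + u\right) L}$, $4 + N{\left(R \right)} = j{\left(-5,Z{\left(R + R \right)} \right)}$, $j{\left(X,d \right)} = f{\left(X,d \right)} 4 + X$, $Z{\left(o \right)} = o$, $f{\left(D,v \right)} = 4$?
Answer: $- \frac{2430}{287} \approx -8.4669$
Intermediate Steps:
$j{\left(X,d \right)} = 16 + X$ ($j{\left(X,d \right)} = 4 \cdot 4 + X = 16 + X$)
$N{\left(R \right)} = 7$ ($N{\left(R \right)} = -4 + \left(16 - 5\right) = -4 + 11 = 7$)
$W{\left(u,L \right)} = \frac{L + u}{7 + 2 L u}$ ($W{\left(u,L \right)} = \frac{L + u}{7 + 2 u L} = \frac{L + u}{7 + 2 L u}$)
$- 90 W{\left(20,N{\left(-5 \right)} \right)} = - 90 \frac{7 + 20}{7 + 2 \cdot 7 \cdot 20} = - 90 \frac{1}{7 + 280} \cdot 27 = - 90 \cdot \frac{1}{287} \cdot 27 = \left(-90\right) \frac{27}{287} = - \frac{2430}{287}$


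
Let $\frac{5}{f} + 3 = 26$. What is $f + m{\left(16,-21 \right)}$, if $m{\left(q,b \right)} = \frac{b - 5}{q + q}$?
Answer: $- \frac{219}{368} \approx -0.59511$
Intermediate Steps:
$f = \frac{5}{23}$ ($f = \frac{5}{-3 + 26} = \frac{5}{23} \approx 0.21739$)
$m{\left(q,b \right)} = \frac{-5 + b}{2 q}$ ($m{\left(q,b \right)} = \frac{b - 5}{2 q} = \left(-5 + b\right) \frac{1}{2 q} = \frac{-5 + b}{2 q}$)
$f + m{\left(16,-21 \right)} = \frac{5}{23} + \frac{-5 - 21}{2 \cdot 16} = \frac{5}{23} + \frac{1}{2} \cdot \frac{1}{16} \left(-26\right) = \frac{5}{23} - \frac{13}{16} = - \frac{219}{368}$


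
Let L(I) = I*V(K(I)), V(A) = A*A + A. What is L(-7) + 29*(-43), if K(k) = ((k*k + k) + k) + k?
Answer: -6931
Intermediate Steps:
K(k) = k² + 3*k (K(k) = ((k² + k) + k) + k = ((k + k²) + k) + k = (k² + 2*k) + k = k² + 3*k)
V(A) = A + A² (V(A) = A² + A = A + A²)
L(I) = I²*(1 + I*(3 + I))*(3 + I) (L(I) = I*((I*(3 + I))*(1 + I*(3 + I))) = I*(I*(1 + I*(3 + I))*(3 + I)) = I²*(1 + I*(3 + I))*(3 + I))
L(-7) + 29*(-43) = (-7)²*(1 - 7*(3 - 7))*(3 - 7) + 29*(-43) = 49*(1 - 7*(-4))*(-4) - 1247 = 49*(1 + 28)*(-4) - 1247 = 49*29*(-4) - 1247 = -5684 - 1247 = -6931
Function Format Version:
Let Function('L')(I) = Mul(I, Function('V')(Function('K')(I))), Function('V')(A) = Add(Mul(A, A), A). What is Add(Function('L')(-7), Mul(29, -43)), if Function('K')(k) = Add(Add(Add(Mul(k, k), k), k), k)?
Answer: -6931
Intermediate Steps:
Function('K')(k) = Add(Pow(k, 2), Mul(3, k)) (Function('K')(k) = Add(Add(Add(Pow(k, 2), k), k), k) = Add(Add(Add(k, Pow(k, 2)), k), k) = Add(Add(Pow(k, 2), Mul(2, k)), k) = Add(Pow(k, 2), Mul(3, k)))
Function('V')(A) = Add(A, Pow(A, 2)) (Function('V')(A) = Add(Pow(A, 2), A) = Add(A, Pow(A, 2)))
Function('L')(I) = Mul(Pow(I, 2), Add(1, Mul(I, Add(3, I))), Add(3, I)) (Function('L')(I) = Mul(I, Mul(Mul(I, Add(3, I)), Add(1, Mul(I, Add(3, I))))) = Mul(I, Mul(I, Add(1, Mul(I, Add(3, I))), Add(3, I))) = Mul(Pow(I, 2), Add(1, Mul(I, Add(3, I))), Add(3, I)))
Add(Function('L')(-7), Mul(29, -43)) = Add(Mul(Pow(-7, 2), Add(1, Mul(-7, Add(3, -7))), Add(3, -7)), Mul(29, -43)) = Add(Mul(49, Add(1, Mul(-7, -4)), -4), -1247) = Add(Mul(49, Add(1, 28), -4), -1247) = Add(Mul(49, 29, -4), -1247) = Add(-5684, -1247) = -6931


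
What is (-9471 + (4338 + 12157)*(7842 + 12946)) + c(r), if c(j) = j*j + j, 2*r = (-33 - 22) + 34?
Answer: 1371554755/4 ≈ 3.4289e+8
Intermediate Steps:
r = -21/2 (r = ((-33 - 22) + 34)/2 = (-55 + 34)/2 = (½)*(-21) = -21/2 ≈ -10.500)
c(j) = j + j² (c(j) = j² + j = j + j²)
(-9471 + (4338 + 12157)*(7842 + 12946)) + c(r) = (-9471 + (4338 + 12157)*(7842 + 12946)) - 21*(1 - 21/2)/2 = (-9471 + 16495*20788) - 21/2*(-19/2) = (-9471 + 342898060) + 399/4 = 342888589 + 399/4 = 1371554755/4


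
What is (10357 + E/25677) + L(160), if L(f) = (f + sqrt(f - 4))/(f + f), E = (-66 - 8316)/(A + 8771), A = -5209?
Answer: 315770736191/30487158 + sqrt(39)/160 ≈ 10358.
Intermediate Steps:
E = -4191/1781 (E = (-66 - 8316)/(-5209 + 8771) = -8382/3562 = -8382*1/3562 = -4191/1781 ≈ -2.3532)
L(f) = (f + sqrt(-4 + f))/(2*f) (L(f) = (f + sqrt(-4 + f))/((2*f)) = (f + sqrt(-4 + f))*(1/(2*f)) = (f + sqrt(-4 + f))/(2*f))
(10357 + E/25677) + L(160) = (10357 - 4191/1781/25677) + (1/2)*(160 + sqrt(-4 + 160))/160 = (10357 - 4191/1781*1/25677) + (1/2)*(1/160)*(160 + sqrt(156)) = (10357 - 1397/15243579) + (1/2)*(1/160)*(160 + 2*sqrt(39)) = 157877746306/15243579 + (1/2 + sqrt(39)/160) = 315770736191/30487158 + sqrt(39)/160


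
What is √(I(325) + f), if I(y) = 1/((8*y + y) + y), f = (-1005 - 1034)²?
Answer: √1756552622630/650 ≈ 2039.0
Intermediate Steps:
f = 4157521 (f = (-2039)² = 4157521)
I(y) = 1/(10*y) (I(y) = 1/(9*y + y) = 1/(10*y))
√(I(325) + f) = √((⅒)/325 + 4157521) = √((⅒)*(1/325) + 4157521) = √(1/3250 + 4157521) = √(13511943251/3250) = √1756552622630/650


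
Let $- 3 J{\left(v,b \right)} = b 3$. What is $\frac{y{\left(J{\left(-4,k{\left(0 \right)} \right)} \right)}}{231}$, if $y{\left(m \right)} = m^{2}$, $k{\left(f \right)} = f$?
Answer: $0$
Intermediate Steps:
$J{\left(v,b \right)} = - b$ ($J{\left(v,b \right)} = - \frac{b 3}{3} = - \frac{3 b}{3} = - b$)
$\frac{y{\left(J{\left(-4,k{\left(0 \right)} \right)} \right)}}{231} = \frac{\left(\left(-1\right) 0\right)^{2}}{231} = 0^{2} \cdot \frac{1}{231} = 0 \cdot \frac{1}{231} = 0$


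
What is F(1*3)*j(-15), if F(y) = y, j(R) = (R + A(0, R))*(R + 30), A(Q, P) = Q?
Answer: -675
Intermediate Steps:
j(R) = R*(30 + R) (j(R) = (R + 0)*(R + 30) = R*(30 + R))
F(1*3)*j(-15) = (1*3)*(-15*(30 - 15)) = 3*(-15*15) = 3*(-225) = -675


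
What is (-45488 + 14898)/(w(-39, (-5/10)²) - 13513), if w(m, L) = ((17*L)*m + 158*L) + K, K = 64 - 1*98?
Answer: 122360/54693 ≈ 2.2372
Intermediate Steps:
K = -34 (K = 64 - 98 = -34)
w(m, L) = -34 + 158*L + 17*L*m (w(m, L) = ((17*L)*m + 158*L) - 34 = (17*L*m + 158*L) - 34 = (158*L + 17*L*m) - 34 = -34 + 158*L + 17*L*m)
(-45488 + 14898)/(w(-39, (-5/10)²) - 13513) = (-45488 + 14898)/((-34 + 158*(-5/10)² + 17*(-5/10)²*(-39)) - 13513) = -30590/((-34 + 158*(-5*⅒)² + 17*(-5*⅒)²*(-39)) - 13513) = -30590/((-34 + 158*(-½)² + 17*(-½)²*(-39)) - 13513) = -30590/((-34 + 158*(¼) + 17*(¼)*(-39)) - 13513) = -30590/((-34 + 79/2 - 663/4) - 13513) = -30590/(-641/4 - 13513) = -30590/(-54693/4) = -30590*(-4/54693) = 122360/54693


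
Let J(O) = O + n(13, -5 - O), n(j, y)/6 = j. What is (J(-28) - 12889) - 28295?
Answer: -41134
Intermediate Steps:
n(j, y) = 6*j
J(O) = 78 + O (J(O) = O + 6*13 = O + 78 = 78 + O)
(J(-28) - 12889) - 28295 = ((78 - 28) - 12889) - 28295 = (50 - 12889) - 28295 = -12839 - 28295 = -41134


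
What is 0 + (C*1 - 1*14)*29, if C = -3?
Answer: -493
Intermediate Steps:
0 + (C*1 - 1*14)*29 = 0 + (-3*1 - 1*14)*29 = 0 + (-3 - 14)*29 = 0 - 17*29 = 0 - 493 = -493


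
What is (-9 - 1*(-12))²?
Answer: 9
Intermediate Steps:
(-9 - 1*(-12))² = (-9 + 12)² = 3² = 9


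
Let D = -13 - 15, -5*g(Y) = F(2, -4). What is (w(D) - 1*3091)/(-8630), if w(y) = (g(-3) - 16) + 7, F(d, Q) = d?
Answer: 7751/21575 ≈ 0.35926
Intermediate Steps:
g(Y) = -2/5 (g(Y) = -1/5*2 = -2/5)
D = -28
w(y) = -47/5 (w(y) = (-2/5 - 16) + 7 = -82/5 + 7 = -47/5)
(w(D) - 1*3091)/(-8630) = (-47/5 - 1*3091)/(-8630) = (-47/5 - 3091)*(-1/8630) = -15502/5*(-1/8630) = 7751/21575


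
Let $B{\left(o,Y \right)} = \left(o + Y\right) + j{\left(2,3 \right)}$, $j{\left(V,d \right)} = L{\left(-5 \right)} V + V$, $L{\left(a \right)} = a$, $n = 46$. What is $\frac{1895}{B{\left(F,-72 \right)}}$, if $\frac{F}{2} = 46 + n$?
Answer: $\frac{1895}{104} \approx 18.221$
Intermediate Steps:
$F = 184$ ($F = 2 \left(46 + 46\right) = 2 \cdot 92 = 184$)
$j{\left(V,d \right)} = - 4 V$ ($j{\left(V,d \right)} = - 5 V + V = - 4 V$)
$B{\left(o,Y \right)} = -8 + Y + o$ ($B{\left(o,Y \right)} = \left(o + Y\right) - 8 = \left(Y + o\right) - 8 = -8 + Y + o$)
$\frac{1895}{B{\left(F,-72 \right)}} = \frac{1895}{-8 - 72 + 184} = \frac{1895}{104}$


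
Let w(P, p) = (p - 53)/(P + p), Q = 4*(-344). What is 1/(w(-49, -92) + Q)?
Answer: -141/193871 ≈ -0.00072729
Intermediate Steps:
Q = -1376
w(P, p) = (-53 + p)/(P + p)
1/(w(-49, -92) + Q) = 1/((-53 - 92)/(-49 - 92) - 1376) = 1/(-145/(-141) - 1376) = 1/(-1/141*(-145) - 1376) = 1/(145/141 - 1376) = 1/(-193871/141) = -141/193871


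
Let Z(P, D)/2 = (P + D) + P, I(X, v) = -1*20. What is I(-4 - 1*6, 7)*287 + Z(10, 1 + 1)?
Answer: -5696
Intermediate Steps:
I(X, v) = -20
Z(P, D) = 2*D + 4*P (Z(P, D) = 2*((P + D) + P) = 2*((D + P) + P) = 2*(D + 2*P) = 2*D + 4*P)
I(-4 - 1*6, 7)*287 + Z(10, 1 + 1) = -20*287 + (2*(1 + 1) + 4*10) = -5740 + (2*2 + 40) = -5740 + (4 + 40) = -5740 + 44 = -5696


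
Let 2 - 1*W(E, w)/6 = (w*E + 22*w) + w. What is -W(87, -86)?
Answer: -56772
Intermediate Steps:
W(E, w) = 12 - 138*w - 6*E*w (W(E, w) = 12 - 6*((w*E + 22*w) + w) = 12 - 6*((E*w + 22*w) + w) = 12 - 6*((22*w + E*w) + w) = 12 - 6*(23*w + E*w) = 12 + (-138*w - 6*E*w) = 12 - 138*w - 6*E*w)
-W(87, -86) = -(12 - 138*(-86) - 6*87*(-86)) = -(12 + 11868 + 44892) = -1*56772 = -56772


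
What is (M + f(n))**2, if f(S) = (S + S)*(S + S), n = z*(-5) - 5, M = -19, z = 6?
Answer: 23824161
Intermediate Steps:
n = -35 (n = 6*(-5) - 5 = -30 - 5 = -35)
f(S) = 4*S**2 (f(S) = (2*S)*(2*S) = 4*S**2)
(M + f(n))**2 = (-19 + 4*(-35)**2)**2 = (-19 + 4*1225)**2 = (-19 + 4900)**2 = 4881**2 = 23824161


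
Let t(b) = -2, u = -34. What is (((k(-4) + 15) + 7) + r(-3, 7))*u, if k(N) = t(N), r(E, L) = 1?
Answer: -714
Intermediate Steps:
k(N) = -2
(((k(-4) + 15) + 7) + r(-3, 7))*u = (((-2 + 15) + 7) + 1)*(-34) = ((13 + 7) + 1)*(-34) = (20 + 1)*(-34) = 21*(-34) = -714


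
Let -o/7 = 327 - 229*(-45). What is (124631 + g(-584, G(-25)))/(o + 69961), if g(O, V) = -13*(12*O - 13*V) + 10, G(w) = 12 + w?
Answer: -213548/4463 ≈ -47.849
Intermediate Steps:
o = -74424 (o = -7*(327 - 229*(-45)) = -7*(327 + 10305) = -7*10632 = -74424)
g(O, V) = 10 - 156*O + 169*V (g(O, V) = -13*(-13*V + 12*O) + 10 = (-156*O + 169*V) + 10 = 10 - 156*O + 169*V)
(124631 + g(-584, G(-25)))/(o + 69961) = (124631 + (10 - 156*(-584) + 169*(12 - 25)))/(-74424 + 69961) = (124631 + (10 + 91104 + 169*(-13)))/(-4463) = (124631 + (10 + 91104 - 2197))*(-1/4463) = (124631 + 88917)*(-1/4463) = 213548*(-1/4463) = -213548/4463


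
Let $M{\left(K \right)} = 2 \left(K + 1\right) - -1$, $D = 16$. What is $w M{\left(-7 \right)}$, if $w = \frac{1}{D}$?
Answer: $- \frac{11}{16} \approx -0.6875$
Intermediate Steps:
$M{\left(K \right)} = 3 + 2 K$ ($M{\left(K \right)} = 2 \left(1 + K\right) + 1 = \left(2 + 2 K\right) + 1 = 3 + 2 K$)
$w = \frac{1}{16} \approx 0.0625$
$w M{\left(-7 \right)} = \frac{3 + 2 \left(-7\right)}{16} = \frac{3 - 14}{16} = \frac{1}{16} \left(-11\right) = - \frac{11}{16}$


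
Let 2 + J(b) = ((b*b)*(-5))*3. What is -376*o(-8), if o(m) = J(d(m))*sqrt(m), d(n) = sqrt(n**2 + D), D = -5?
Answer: 667024*I*sqrt(2) ≈ 9.4331e+5*I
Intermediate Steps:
d(n) = sqrt(-5 + n**2) (d(n) = sqrt(n**2 - 5) = sqrt(-5 + n**2))
J(b) = -2 - 15*b**2 (J(b) = -2 + ((b*b)*(-5))*3 = -2 + (b**2*(-5))*3 = -2 - 5*b**2*3 = -2 - 15*b**2)
o(m) = sqrt(m)*(73 - 15*m**2) (o(m) = (-2 - (-75 + 15*m**2))*sqrt(m) = (-2 - 15*(-5 + m**2))*sqrt(m) = (-2 + (75 - 15*m**2))*sqrt(m) = (73 - 15*m**2)*sqrt(m) = sqrt(m)*(73 - 15*m**2))
-376*o(-8) = -376*sqrt(-8)*(73 - 15*(-8)**2) = -376*2*I*sqrt(2)*(73 - 15*64) = -376*2*I*sqrt(2)*(73 - 960) = -376*2*I*sqrt(2)*(-887) = -(-667024)*I*sqrt(2) = 667024*I*sqrt(2)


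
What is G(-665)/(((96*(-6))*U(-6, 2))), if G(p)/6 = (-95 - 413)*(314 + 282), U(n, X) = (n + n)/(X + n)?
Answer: 18923/18 ≈ 1051.3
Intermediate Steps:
U(n, X) = 2*n/(X + n) (U(n, X) = (2*n)/(X + n) = 2*n/(X + n))
G(p) = -1816608 (G(p) = 6*((-95 - 413)*(314 + 282)) = 6*(-508*596) = 6*(-302768) = -1816608)
G(-665)/(((96*(-6))*U(-6, 2))) = -1816608/((96*(-6))*(2*(-6)/(2 - 6))) = -1816608/((-1152*(-6)/(-4))) = -1816608/((-1152*(-6)*(-1)/4)) = -1816608/((-576*3)) = -1816608/(-1728) = -1816608*(-1/1728) = 18923/18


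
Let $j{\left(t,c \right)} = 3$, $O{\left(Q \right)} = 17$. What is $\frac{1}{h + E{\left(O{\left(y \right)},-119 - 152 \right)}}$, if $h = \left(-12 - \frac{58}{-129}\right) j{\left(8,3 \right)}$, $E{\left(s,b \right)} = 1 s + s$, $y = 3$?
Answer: $- \frac{43}{28} \approx -1.5357$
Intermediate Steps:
$E{\left(s,b \right)} = 2 s$ ($E{\left(s,b \right)} = s + s = 2 s$)
$h = - \frac{1490}{43}$ ($h = \left(-12 - \frac{58}{-129}\right) 3 = \left(-12 - - \frac{58}{129}\right) 3 = \left(-12 + \frac{58}{129}\right) 3 = \left(- \frac{1490}{129}\right) 3 = - \frac{1490}{43} \approx -34.651$)
$\frac{1}{h + E{\left(O{\left(y \right)},-119 - 152 \right)}} = \frac{1}{- \frac{1490}{43} + 2 \cdot 17} = \frac{1}{- \frac{1490}{43} + 34} = \frac{1}{- \frac{28}{43}} = - \frac{43}{28}$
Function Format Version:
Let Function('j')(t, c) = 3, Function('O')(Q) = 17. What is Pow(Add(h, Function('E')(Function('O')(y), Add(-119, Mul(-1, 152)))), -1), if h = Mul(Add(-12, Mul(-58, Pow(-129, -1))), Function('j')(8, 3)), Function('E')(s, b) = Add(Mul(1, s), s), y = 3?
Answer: Rational(-43, 28) ≈ -1.5357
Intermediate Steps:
Function('E')(s, b) = Mul(2, s) (Function('E')(s, b) = Add(s, s) = Mul(2, s))
h = Rational(-1490, 43) (h = Mul(Add(-12, Mul(-58, Pow(-129, -1))), 3) = Mul(Add(-12, Mul(-58, Rational(-1, 129))), 3) = Mul(Add(-12, Rational(58, 129)), 3) = Mul(Rational(-1490, 129), 3) = Rational(-1490, 43) ≈ -34.651)
Pow(Add(h, Function('E')(Function('O')(y), Add(-119, Mul(-1, 152)))), -1) = Pow(Add(Rational(-1490, 43), Mul(2, 17)), -1) = Pow(Add(Rational(-1490, 43), 34), -1) = Pow(Rational(-28, 43), -1) = Rational(-43, 28)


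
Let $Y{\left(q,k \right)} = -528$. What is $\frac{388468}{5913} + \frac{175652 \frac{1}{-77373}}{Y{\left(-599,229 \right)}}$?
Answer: $\frac{146954630371}{2236698684} \approx 65.702$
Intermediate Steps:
$\frac{388468}{5913} + \frac{175652 \frac{1}{-77373}}{Y{\left(-599,229 \right)}} = \frac{388468}{5913} + \frac{175652 \frac{1}{-77373}}{-528} = 388468 \cdot \frac{1}{5913} + 175652 \left(- \frac{1}{77373}\right) \left(- \frac{1}{528}\right) = \frac{388468}{5913} - - \frac{43913}{10213236} = \frac{388468}{5913} + \frac{43913}{10213236} = \frac{146954630371}{2236698684}$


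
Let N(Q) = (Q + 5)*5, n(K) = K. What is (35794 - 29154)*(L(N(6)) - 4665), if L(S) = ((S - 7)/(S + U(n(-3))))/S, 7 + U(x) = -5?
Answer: -14651395056/473 ≈ -3.0975e+7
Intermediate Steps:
U(x) = -12 (U(x) = -7 - 5 = -12)
N(Q) = 25 + 5*Q (N(Q) = (5 + Q)*5 = 25 + 5*Q)
L(S) = (-7 + S)/(S*(-12 + S)) (L(S) = ((S - 7)/(S - 12))/S = ((-7 + S)/(-12 + S))/S = (-7 + S)/(S*(-12 + S)))
(35794 - 29154)*(L(N(6)) - 4665) = (35794 - 29154)*((-7 + (25 + 5*6))/((25 + 5*6)*(-12 + (25 + 5*6))) - 4665) = 6640*((-7 + (25 + 30))/((25 + 30)*(-12 + (25 + 30))) - 4665) = 6640*((-7 + 55)/(55*(-12 + 55)) - 4665) = 6640*((1/55)*48/43 - 4665) = 6640*((1/55)*(1/43)*48 - 4665) = 6640*(48/2365 - 4665) = 6640*(-11032677/2365) = -14651395056/473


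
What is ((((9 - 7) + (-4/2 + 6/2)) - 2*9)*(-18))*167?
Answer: 45090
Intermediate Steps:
((((9 - 7) + (-4/2 + 6/2)) - 2*9)*(-18))*167 = (((2 + (-4*1/2 + 6*(1/2))) - 18)*(-18))*167 = (((2 + (-2 + 3)) - 18)*(-18))*167 = (((2 + 1) - 18)*(-18))*167 = ((3 - 18)*(-18))*167 = -15*(-18)*167 = 270*167 = 45090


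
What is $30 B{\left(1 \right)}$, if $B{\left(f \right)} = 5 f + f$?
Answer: $180$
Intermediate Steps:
$B{\left(f \right)} = 6 f$
$30 B{\left(1 \right)} = 30 \cdot 6 \cdot 1 = 30 \cdot 6 = 180$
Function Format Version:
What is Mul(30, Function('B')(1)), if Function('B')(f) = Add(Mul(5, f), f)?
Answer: 180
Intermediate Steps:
Function('B')(f) = Mul(6, f)
Mul(30, Function('B')(1)) = Mul(30, Mul(6, 1)) = Mul(30, 6) = 180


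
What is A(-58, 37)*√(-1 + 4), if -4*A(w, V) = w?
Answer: 29*√3/2 ≈ 25.115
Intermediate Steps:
A(w, V) = -w/4
A(-58, 37)*√(-1 + 4) = (-¼*(-58))*√(-1 + 4) = 29*√3/2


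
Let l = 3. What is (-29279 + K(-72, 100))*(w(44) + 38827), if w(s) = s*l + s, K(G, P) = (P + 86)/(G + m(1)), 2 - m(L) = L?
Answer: -81087041985/71 ≈ -1.1421e+9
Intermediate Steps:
m(L) = 2 - L
K(G, P) = (86 + P)/(1 + G) (K(G, P) = (P + 86)/(G + (2 - 1*1)) = (86 + P)/(G + (2 - 1)) = (86 + P)/(G + 1) = (86 + P)/(1 + G))
w(s) = 4*s (w(s) = s*3 + s = 3*s + s = 4*s)
(-29279 + K(-72, 100))*(w(44) + 38827) = (-29279 + (86 + 100)/(1 - 72))*(4*44 + 38827) = (-29279 + 186/(-71))*(176 + 38827) = (-29279 - 1/71*186)*39003 = (-29279 - 186/71)*39003 = -2078995/71*39003 = -81087041985/71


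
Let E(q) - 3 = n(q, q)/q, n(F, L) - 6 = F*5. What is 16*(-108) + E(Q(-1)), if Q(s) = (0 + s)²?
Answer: -1714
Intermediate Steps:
n(F, L) = 6 + 5*F (n(F, L) = 6 + F*5 = 6 + 5*F)
Q(s) = s²
E(q) = 3 + (6 + 5*q)/q
16*(-108) + E(Q(-1)) = 16*(-108) + (8 + 6/((-1)²)) = -1728 + (8 + 6/1) = -1728 + (8 + 6*1) = -1728 + (8 + 6) = -1728 + 14 = -1714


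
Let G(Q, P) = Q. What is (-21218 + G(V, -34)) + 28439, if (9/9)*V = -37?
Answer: 7184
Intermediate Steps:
V = -37
(-21218 + G(V, -34)) + 28439 = (-21218 - 37) + 28439 = -21255 + 28439 = 7184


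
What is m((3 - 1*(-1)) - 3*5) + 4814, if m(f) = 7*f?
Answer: 4737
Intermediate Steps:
m((3 - 1*(-1)) - 3*5) + 4814 = 7*((3 - 1*(-1)) - 3*5) + 4814 = 7*((3 + 1) - 15) + 4814 = 7*(4 - 15) + 4814 = 7*(-11) + 4814 = -77 + 4814 = 4737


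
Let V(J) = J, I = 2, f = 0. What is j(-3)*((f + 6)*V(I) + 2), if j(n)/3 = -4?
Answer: -168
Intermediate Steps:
j(n) = -12 (j(n) = 3*(-4) = -12)
j(-3)*((f + 6)*V(I) + 2) = -12*((0 + 6)*2 + 2) = -12*(6*2 + 2) = -12*(12 + 2) = -12*14 = -168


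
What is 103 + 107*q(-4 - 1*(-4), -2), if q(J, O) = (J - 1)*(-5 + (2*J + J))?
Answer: 638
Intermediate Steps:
q(J, O) = (-1 + J)*(-5 + 3*J)
103 + 107*q(-4 - 1*(-4), -2) = 103 + 107*(5 - 8*(-4 - 1*(-4)) + 3*(-4 - 1*(-4))²) = 103 + 107*(5 - 8*(-4 + 4) + 3*(-4 + 4)²) = 103 + 107*(5 - 8*0 + 3*0²) = 103 + 107*(5 + 0 + 3*0) = 103 + 107*(5 + 0 + 0) = 103 + 107*5 = 103 + 535 = 638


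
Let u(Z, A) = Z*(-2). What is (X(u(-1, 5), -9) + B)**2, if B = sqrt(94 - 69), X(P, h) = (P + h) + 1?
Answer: 1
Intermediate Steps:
u(Z, A) = -2*Z
X(P, h) = 1 + P + h
B = 5 (B = sqrt(25) = 5)
(X(u(-1, 5), -9) + B)**2 = ((1 - 2*(-1) - 9) + 5)**2 = ((1 + 2 - 9) + 5)**2 = (-6 + 5)**2 = (-1)**2 = 1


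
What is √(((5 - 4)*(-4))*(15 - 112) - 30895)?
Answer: I*√30507 ≈ 174.66*I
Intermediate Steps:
√(((5 - 4)*(-4))*(15 - 112) - 30895) = √((1*(-4))*(-97) - 30895) = √(-4*(-97) - 30895) = √(388 - 30895) = √(-30507) = I*√30507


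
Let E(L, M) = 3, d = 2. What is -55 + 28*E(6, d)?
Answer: 29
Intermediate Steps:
-55 + 28*E(6, d) = -55 + 28*3 = -55 + 84 = 29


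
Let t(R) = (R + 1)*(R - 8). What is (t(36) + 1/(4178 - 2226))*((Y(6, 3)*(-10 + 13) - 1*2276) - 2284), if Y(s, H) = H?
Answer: -9203364423/1952 ≈ -4.7148e+6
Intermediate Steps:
t(R) = (1 + R)*(-8 + R)
(t(36) + 1/(4178 - 2226))*((Y(6, 3)*(-10 + 13) - 1*2276) - 2284) = ((-8 + 36**2 - 7*36) + 1/(4178 - 2226))*((3*(-10 + 13) - 1*2276) - 2284) = ((-8 + 1296 - 252) + 1/1952)*((3*3 - 2276) - 2284) = (1036 + 1/1952)*((9 - 2276) - 2284) = 2022273*(-2267 - 2284)/1952 = (2022273/1952)*(-4551) = -9203364423/1952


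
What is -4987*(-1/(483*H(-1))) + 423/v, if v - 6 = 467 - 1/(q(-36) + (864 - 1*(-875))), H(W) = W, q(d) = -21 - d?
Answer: -1259687227/133572201 ≈ -9.4308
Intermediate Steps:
v = 829641/1754 (v = 6 + (467 - 1/((-21 - 1*(-36)) + (864 - 1*(-875)))) = 6 + (467 - 1/((-21 + 36) + (864 + 875))) = 6 + (467 - 1/(15 + 1739)) = 6 + (467 - 1/1754) = 6 + 819117/1754 = 829641/1754 ≈ 473.00)
-4987*(-1/(483*H(-1))) + 423/v = -4987/((-1*(-483))) + 423/(829641/1754) = -4987/483 + 423*(1754/829641) = -4987*1/483 + 247314/276547 = -4987/483 + 247314/276547 = -1259687227/133572201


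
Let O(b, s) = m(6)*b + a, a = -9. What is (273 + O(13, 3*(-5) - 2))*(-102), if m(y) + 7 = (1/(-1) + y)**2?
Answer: -50796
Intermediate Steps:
m(y) = -7 + (-1 + y)**2 (m(y) = -7 + (1/(-1) + y)**2 = -7 + (-1 + y)**2)
O(b, s) = -9 + 18*b (O(b, s) = (-7 + (-1 + 6)**2)*b - 9 = (-7 + 5**2)*b - 9 = (-7 + 25)*b - 9 = 18*b - 9 = -9 + 18*b)
(273 + O(13, 3*(-5) - 2))*(-102) = (273 + (-9 + 18*13))*(-102) = (273 + (-9 + 234))*(-102) = (273 + 225)*(-102) = 498*(-102) = -50796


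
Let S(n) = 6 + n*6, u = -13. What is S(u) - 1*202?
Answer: -274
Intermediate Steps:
S(n) = 6 + 6*n
S(u) - 1*202 = (6 + 6*(-13)) - 1*202 = (6 - 78) - 202 = -72 - 202 = -274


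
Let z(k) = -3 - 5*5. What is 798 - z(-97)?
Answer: 826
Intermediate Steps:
z(k) = -28 (z(k) = -3 - 25 = -28)
798 - z(-97) = 798 - 1*(-28) = 798 + 28 = 826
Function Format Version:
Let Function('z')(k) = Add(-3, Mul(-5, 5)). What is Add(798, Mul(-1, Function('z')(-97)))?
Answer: 826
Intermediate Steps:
Function('z')(k) = -28 (Function('z')(k) = Add(-3, -25) = -28)
Add(798, Mul(-1, Function('z')(-97))) = Add(798, Mul(-1, -28)) = Add(798, 28) = 826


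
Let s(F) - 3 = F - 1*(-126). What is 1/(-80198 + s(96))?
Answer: -1/79973 ≈ -1.2504e-5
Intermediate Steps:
s(F) = 129 + F (s(F) = 3 + (F - 1*(-126)) = 3 + (F + 126) = 3 + (126 + F) = 129 + F)
1/(-80198 + s(96)) = 1/(-80198 + (129 + 96)) = 1/(-80198 + 225) = 1/(-79973) = -1/79973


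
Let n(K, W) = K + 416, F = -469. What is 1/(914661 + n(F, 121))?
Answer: 1/914608 ≈ 1.0934e-6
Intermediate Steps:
n(K, W) = 416 + K
1/(914661 + n(F, 121)) = 1/(914661 + (416 - 469)) = 1/(914661 - 53) = 1/914608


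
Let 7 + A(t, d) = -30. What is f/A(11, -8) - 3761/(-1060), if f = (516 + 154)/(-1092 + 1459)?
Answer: 50360419/14393740 ≈ 3.4988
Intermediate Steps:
f = 670/367 ≈ 1.8256
A(t, d) = -37 (A(t, d) = -7 - 30 = -37)
f/A(11, -8) - 3761/(-1060) = (670/367)/(-37) - 3761/(-1060) = (670/367)*(-1/37) - 3761*(-1/1060) = -670/13579 + 3761/1060 = 50360419/14393740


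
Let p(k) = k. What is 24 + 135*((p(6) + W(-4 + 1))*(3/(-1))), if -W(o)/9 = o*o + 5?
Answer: 48624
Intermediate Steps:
W(o) = -45 - 9*o**2 (W(o) = -9*(o*o + 5) = -9*(o**2 + 5) = -9*(5 + o**2) = -45 - 9*o**2)
24 + 135*((p(6) + W(-4 + 1))*(3/(-1))) = 24 + 135*((6 + (-45 - 9*(-4 + 1)**2))*(3/(-1))) = 24 + 135*((6 + (-45 - 9*(-3)**2))*(3*(-1))) = 24 + 135*((6 + (-45 - 9*9))*(-3)) = 24 + 135*((6 + (-45 - 81))*(-3)) = 24 + 135*((6 - 126)*(-3)) = 24 + 135*(-120*(-3)) = 24 + 135*360 = 24 + 48600 = 48624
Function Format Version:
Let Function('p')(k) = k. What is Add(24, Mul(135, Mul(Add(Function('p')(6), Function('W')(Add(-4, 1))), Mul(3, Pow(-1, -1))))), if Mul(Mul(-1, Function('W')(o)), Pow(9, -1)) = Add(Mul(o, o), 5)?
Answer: 48624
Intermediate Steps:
Function('W')(o) = Add(-45, Mul(-9, Pow(o, 2))) (Function('W')(o) = Mul(-9, Add(Mul(o, o), 5)) = Mul(-9, Add(Pow(o, 2), 5)) = Mul(-9, Add(5, Pow(o, 2))) = Add(-45, Mul(-9, Pow(o, 2))))
Add(24, Mul(135, Mul(Add(Function('p')(6), Function('W')(Add(-4, 1))), Mul(3, Pow(-1, -1))))) = Add(24, Mul(135, Mul(Add(6, Add(-45, Mul(-9, Pow(Add(-4, 1), 2)))), Mul(3, Pow(-1, -1))))) = Add(24, Mul(135, Mul(Add(6, Add(-45, Mul(-9, Pow(-3, 2)))), Mul(3, -1)))) = Add(24, Mul(135, Mul(Add(6, Add(-45, Mul(-9, 9))), -3))) = Add(24, Mul(135, Mul(Add(6, Add(-45, -81)), -3))) = Add(24, Mul(135, Mul(Add(6, -126), -3))) = Add(24, Mul(135, Mul(-120, -3))) = Add(24, Mul(135, 360)) = Add(24, 48600) = 48624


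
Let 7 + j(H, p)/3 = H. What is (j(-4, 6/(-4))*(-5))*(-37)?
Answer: -6105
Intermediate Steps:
j(H, p) = -21 + 3*H
(j(-4, 6/(-4))*(-5))*(-37) = ((-21 + 3*(-4))*(-5))*(-37) = ((-21 - 12)*(-5))*(-37) = -33*(-5)*(-37) = 165*(-37) = -6105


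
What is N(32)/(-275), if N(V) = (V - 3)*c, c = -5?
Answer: 29/55 ≈ 0.52727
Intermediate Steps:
N(V) = 15 - 5*V (N(V) = (V - 3)*(-5) = (-3 + V)*(-5) = 15 - 5*V)
N(32)/(-275) = (15 - 5*32)/(-275) = (15 - 160)*(-1/275) = -145*(-1/275) = 29/55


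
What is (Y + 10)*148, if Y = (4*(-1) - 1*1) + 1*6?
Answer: 1628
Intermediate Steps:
Y = 1 (Y = (-4 - 1) + 6 = -5 + 6 = 1)
(Y + 10)*148 = (1 + 10)*148 = 11*148 = 1628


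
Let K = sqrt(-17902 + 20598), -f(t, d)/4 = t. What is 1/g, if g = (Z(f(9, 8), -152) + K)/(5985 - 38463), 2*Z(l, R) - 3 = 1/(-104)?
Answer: 2100936864/116543023 - 2810256384*sqrt(674)/116543023 ≈ -608.00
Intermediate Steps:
f(t, d) = -4*t
Z(l, R) = 311/208 (Z(l, R) = 3/2 + (1/2)/(-104) = 3/2 + (1/2)*(-1/104) = 3/2 - 1/208 = 311/208)
K = 2*sqrt(674) (K = sqrt(2696) = 2*sqrt(674) ≈ 51.923)
g = -311/6755424 - sqrt(674)/16239 (g = (311/208 + 2*sqrt(674))/(5985 - 38463) = (311/208 + 2*sqrt(674))/(-32478) = (311/208 + 2*sqrt(674))*(-1/32478) = -311/6755424 - sqrt(674)/16239 ≈ -0.0016448)
1/g = 1/(-311/6755424 - sqrt(674)/16239)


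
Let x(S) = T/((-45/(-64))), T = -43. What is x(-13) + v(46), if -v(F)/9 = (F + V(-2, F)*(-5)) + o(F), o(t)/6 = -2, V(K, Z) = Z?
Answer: 76628/45 ≈ 1702.8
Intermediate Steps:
o(t) = -12 (o(t) = 6*(-2) = -12)
v(F) = 108 + 36*F (v(F) = -9*((F + F*(-5)) - 12) = -9*((F - 5*F) - 12) = -9*(-4*F - 12) = -9*(-12 - 4*F) = 108 + 36*F)
x(S) = -2752/45 (x(S) = -43/((-45/(-64))) = -43/((-45*(-1/64))) = -43/45/64 = -43*64/45 = -2752/45)
x(-13) + v(46) = -2752/45 + (108 + 36*46) = -2752/45 + (108 + 1656) = -2752/45 + 1764 = 76628/45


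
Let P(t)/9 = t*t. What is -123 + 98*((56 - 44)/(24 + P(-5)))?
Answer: -9817/83 ≈ -118.28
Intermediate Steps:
P(t) = 9*t² (P(t) = 9*(t*t) = 9*t²)
-123 + 98*((56 - 44)/(24 + P(-5))) = -123 + 98*((56 - 44)/(24 + 9*(-5)²)) = -123 + 98*(12/(24 + 9*25)) = -123 + 98*(12/(24 + 225)) = -123 + 98*(12/249) = -123 + 98*(12*(1/249)) = -123 + 98*(4/83) = -123 + 392/83 = -9817/83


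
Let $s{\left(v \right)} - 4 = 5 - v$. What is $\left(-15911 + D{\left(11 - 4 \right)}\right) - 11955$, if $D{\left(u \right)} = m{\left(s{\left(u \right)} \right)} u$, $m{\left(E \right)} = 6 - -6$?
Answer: $-27782$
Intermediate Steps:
$s{\left(v \right)} = 9 - v$ ($s{\left(v \right)} = 4 - \left(-5 + v\right) = 9 - v$)
$m{\left(E \right)} = 12$ ($m{\left(E \right)} = 6 + 6 = 12$)
$D{\left(u \right)} = 12 u$
$\left(-15911 + D{\left(11 - 4 \right)}\right) - 11955 = \left(-15911 + 12 \left(11 - 4\right)\right) - 11955 = \left(-15911 + 12 \cdot 7\right) - 11955 = \left(-15911 + 84\right) - 11955 = -15827 - 11955 = -27782$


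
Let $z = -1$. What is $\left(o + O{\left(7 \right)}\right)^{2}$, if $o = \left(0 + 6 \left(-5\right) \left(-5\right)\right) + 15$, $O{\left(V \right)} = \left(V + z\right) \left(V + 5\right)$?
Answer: $56169$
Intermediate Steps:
$O{\left(V \right)} = \left(-1 + V\right) \left(5 + V\right)$ ($O{\left(V \right)} = \left(V - 1\right) \left(V + 5\right) = \left(-1 + V\right) \left(5 + V\right)$)
$o = 165$ ($o = \left(0 - -150\right) + 15 = \left(0 + 150\right) + 15 = 150 + 15 = 165$)
$\left(o + O{\left(7 \right)}\right)^{2} = \left(165 + \left(-5 + 7^{2} + 4 \cdot 7\right)\right)^{2} = \left(165 + \left(-5 + 49 + 28\right)\right)^{2} = \left(165 + 72\right)^{2} = 237^{2} = 56169$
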